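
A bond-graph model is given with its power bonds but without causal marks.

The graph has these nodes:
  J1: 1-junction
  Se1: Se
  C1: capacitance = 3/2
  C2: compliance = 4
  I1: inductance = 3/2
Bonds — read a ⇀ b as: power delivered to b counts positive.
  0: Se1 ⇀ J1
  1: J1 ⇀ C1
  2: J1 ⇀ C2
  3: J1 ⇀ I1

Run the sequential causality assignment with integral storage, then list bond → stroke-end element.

bond 0 |J1
bond 1 |J1
bond 2 |J1
bond 3 |I1

bond 0 stroke at J1  (source Se1 imposes e)
bond 1 stroke at J1  (C1 outputs effort q/C1)
bond 2 stroke at J1  (prefer integral on C2)
bond 3 stroke at I1  (closing 1-jn rule on J1)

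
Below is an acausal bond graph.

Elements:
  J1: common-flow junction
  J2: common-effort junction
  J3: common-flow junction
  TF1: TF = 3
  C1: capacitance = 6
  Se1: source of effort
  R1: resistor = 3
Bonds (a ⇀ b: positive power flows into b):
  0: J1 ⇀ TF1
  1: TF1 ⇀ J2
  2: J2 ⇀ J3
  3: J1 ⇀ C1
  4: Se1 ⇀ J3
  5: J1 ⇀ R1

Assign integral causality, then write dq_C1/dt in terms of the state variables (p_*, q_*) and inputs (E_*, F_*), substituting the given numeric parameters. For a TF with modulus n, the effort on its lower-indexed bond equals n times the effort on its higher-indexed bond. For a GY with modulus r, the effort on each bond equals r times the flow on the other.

dq_C1/dt = E_Se1 - q_C1/18

#4 |J3  (Se1: effort source, stroke at far end)
#2 |J2  (closing 1-jn rule on J3)
#1 |TF1  (common-e at J2 fixed by 2)
#0 |J1  (through TF1, causality passes straight; one stroke at TF1)
#3 |J1  (prefer integral on C1)
#5 |R1  (J1: last free bond brings flow in)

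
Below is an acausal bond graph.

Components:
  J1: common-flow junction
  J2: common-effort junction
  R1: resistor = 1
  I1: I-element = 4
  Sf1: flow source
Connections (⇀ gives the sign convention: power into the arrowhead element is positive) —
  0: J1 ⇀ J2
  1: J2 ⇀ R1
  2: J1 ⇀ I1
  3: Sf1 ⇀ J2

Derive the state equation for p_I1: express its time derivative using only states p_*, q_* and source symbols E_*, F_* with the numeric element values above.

dp_I1/dt = -F_Sf1 - p_I1/4

β3 |Sf1  (Sf1 fixes flow; stroke at Sf1)
β2 |I1  (prefer integral on I1)
β0 |J1  (J1 flow already set via bond 2)
β1 |J2  (J2 needs exactly one e-in)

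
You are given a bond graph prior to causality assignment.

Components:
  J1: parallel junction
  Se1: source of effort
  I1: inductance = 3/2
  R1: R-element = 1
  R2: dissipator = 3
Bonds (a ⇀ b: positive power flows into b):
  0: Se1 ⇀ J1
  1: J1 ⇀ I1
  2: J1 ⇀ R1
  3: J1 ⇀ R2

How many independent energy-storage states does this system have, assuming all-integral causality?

#0 stroke at J1  (Se1 fixes effort; stroke away)
#1 stroke at I1  (J1 effort already set via bond 0)
#2 stroke at R1  (J1: bond 0 brought effort, rest push out)
#3 stroke at R2  (0-jn J1 has e-setter on 0)

1  (I1 all integral)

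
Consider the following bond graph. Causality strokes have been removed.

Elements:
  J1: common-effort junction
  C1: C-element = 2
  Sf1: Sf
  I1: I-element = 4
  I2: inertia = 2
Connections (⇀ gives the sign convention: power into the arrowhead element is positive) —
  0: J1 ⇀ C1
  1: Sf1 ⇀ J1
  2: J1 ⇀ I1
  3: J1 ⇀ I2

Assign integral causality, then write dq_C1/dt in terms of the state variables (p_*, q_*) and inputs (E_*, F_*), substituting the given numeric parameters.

dq_C1/dt = F_Sf1 - p_I1/4 - p_I2/2

#1 stroke→Sf1  (Sf1 fixes flow; stroke at Sf1)
#0 stroke→J1  (C1 integral (e out))
#2 stroke→I1  (J1: bond 0 brought effort, rest push out)
#3 stroke→I2  (0-jn J1 has e-setter on 0)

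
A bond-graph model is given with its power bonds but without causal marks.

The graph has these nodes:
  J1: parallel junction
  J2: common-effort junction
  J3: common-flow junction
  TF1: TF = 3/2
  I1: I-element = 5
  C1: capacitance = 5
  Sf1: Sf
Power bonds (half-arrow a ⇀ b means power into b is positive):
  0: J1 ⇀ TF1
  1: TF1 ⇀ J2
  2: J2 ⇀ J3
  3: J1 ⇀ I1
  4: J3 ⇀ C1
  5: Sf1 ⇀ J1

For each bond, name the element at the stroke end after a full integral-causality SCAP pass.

b5 stroke at Sf1  (Sf1 (Sf) sets flow on bond)
b3 stroke at I1  (I1 outputs flow p/I1)
b0 stroke at J1  (J1 needs exactly one e-in)
b1 stroke at TF1  (TF1 one-in-one-out from 0)
b2 stroke at J2  (J2: last free bond brings effort in)
b4 stroke at J3  (1-jn J3 has f-setter on 2)

bond 0 stroke at J1
bond 1 stroke at TF1
bond 2 stroke at J2
bond 3 stroke at I1
bond 4 stroke at J3
bond 5 stroke at Sf1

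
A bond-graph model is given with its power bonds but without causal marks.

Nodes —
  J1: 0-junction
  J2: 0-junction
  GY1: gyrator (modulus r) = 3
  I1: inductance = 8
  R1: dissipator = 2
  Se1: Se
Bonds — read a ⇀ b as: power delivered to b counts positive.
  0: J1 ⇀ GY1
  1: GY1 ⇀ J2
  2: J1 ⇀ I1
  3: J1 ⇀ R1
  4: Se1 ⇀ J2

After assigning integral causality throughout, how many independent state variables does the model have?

b4 →J2  (source Se1 imposes e)
b1 →GY1  (J2: bond 4 brought effort, rest push out)
b0 →GY1  (through GY1, causality inverts; strokes same side of GY1)
b2 →I1  (prefer integral on I1)
b3 →J1  (J1 needs exactly one e-in)

1  (I1 all integral)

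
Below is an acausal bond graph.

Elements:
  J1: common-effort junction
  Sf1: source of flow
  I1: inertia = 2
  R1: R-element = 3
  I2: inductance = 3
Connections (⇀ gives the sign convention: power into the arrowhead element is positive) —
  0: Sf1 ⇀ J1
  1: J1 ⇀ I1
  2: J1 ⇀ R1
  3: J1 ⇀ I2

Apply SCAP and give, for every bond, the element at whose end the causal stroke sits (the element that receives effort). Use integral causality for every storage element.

#0 stroke→Sf1
#1 stroke→I1
#2 stroke→J1
#3 stroke→I2

β0 stroke→Sf1  (Sf1 fixes flow; stroke at Sf1)
β1 stroke→I1  (I1 outputs flow p/I1)
β3 stroke→I2  (I2: I, integral causality)
β2 stroke→J1  (closing 0-jn rule on J1)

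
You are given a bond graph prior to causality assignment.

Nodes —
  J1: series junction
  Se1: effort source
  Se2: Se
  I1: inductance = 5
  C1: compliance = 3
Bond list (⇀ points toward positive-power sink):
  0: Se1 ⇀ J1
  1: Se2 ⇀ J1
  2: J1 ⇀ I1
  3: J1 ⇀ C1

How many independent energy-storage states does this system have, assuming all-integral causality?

2  (C1, I1 all integral)

β0 |J1  (Se1 fixes effort; stroke away)
β1 |J1  (Se2: effort source, stroke at far end)
β2 |I1  (prefer integral on I1)
β3 |J1  (J1 flow already set via bond 2)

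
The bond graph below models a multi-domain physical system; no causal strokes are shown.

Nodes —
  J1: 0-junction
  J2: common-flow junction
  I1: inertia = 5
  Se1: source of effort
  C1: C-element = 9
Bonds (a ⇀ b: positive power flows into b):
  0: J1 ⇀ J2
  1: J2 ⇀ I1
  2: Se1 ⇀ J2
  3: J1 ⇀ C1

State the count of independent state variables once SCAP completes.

2  (C1, I1 all integral)

b2 stroke at J2  (Se1: effort source, stroke at far end)
b1 stroke at I1  (I1: I, integral causality)
b0 stroke at J2  (J2 flow already set via bond 1)
b3 stroke at J1  (J1 needs exactly one e-in)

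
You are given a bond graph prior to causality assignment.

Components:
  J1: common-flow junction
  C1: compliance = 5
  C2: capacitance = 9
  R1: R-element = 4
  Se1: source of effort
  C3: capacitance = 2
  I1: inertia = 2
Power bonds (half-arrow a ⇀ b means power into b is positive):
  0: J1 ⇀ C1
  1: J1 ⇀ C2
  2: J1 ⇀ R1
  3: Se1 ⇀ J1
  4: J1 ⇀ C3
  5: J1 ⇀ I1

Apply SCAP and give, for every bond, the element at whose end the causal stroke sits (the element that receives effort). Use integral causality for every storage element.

β3 |J1  (Se1 (Se) sets effort on bond)
β0 |J1  (prefer integral on C1)
β1 |J1  (prefer integral on C2)
β4 |J1  (C3: C, integral causality)
β5 |I1  (I1 outputs flow p/I1)
β2 |J1  (J1: bond 5 brought flow, rest push out)

#0 →J1
#1 →J1
#2 →J1
#3 →J1
#4 →J1
#5 →I1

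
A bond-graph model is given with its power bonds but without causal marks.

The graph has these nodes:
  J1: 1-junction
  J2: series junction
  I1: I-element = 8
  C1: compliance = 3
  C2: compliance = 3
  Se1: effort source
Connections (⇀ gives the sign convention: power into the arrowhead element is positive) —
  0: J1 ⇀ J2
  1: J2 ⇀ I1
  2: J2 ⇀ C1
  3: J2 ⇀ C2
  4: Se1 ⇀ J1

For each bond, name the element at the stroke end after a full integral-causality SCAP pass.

b0 stroke→J2
b1 stroke→I1
b2 stroke→J2
b3 stroke→J2
b4 stroke→J1

β4 |J1  (Se1: effort source, stroke at far end)
β0 |J2  (J1: last free bond brings flow in)
β1 |I1  (prefer integral on I1)
β2 |J2  (1-jn J2 has f-setter on 1)
β3 |J2  (common-f at J2 fixed by 1)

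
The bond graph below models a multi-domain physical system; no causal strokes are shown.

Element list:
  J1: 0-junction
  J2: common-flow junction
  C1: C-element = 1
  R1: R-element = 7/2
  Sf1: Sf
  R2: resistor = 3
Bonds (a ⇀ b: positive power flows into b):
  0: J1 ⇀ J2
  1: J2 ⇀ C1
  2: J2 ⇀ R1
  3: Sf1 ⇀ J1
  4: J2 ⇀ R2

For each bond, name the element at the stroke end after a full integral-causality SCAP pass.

β0 |J1
β1 |J2
β2 |J2
β3 |Sf1
β4 |J2

#3 →Sf1  (Sf1: flow source, stroke at near end)
#0 →J1  (J1: last free bond brings effort in)
#1 →J2  (common-f at J2 fixed by 0)
#2 →J2  (1-jn J2 has f-setter on 0)
#4 →J2  (J2: bond 0 brought flow, rest push out)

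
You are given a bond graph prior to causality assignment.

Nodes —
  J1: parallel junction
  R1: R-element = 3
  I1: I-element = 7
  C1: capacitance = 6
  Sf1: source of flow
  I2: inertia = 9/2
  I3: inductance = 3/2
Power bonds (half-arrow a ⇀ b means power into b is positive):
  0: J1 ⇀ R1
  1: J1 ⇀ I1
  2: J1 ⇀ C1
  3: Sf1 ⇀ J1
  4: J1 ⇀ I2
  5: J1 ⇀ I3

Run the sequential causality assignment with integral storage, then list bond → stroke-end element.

β3 stroke→Sf1  (Sf1 (Sf) sets flow on bond)
β1 stroke→I1  (I1 outputs flow p/I1)
β2 stroke→J1  (C1: C, integral causality)
β0 stroke→R1  (common-e at J1 fixed by 2)
β4 stroke→I2  (common-e at J1 fixed by 2)
β5 stroke→I3  (0-jn J1 has e-setter on 2)

#0 stroke→R1
#1 stroke→I1
#2 stroke→J1
#3 stroke→Sf1
#4 stroke→I2
#5 stroke→I3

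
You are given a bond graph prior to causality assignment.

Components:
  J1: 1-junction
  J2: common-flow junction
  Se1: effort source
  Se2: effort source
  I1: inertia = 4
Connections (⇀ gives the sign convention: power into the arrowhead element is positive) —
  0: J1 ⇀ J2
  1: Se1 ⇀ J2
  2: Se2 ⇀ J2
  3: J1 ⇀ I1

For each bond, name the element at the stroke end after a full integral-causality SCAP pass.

b0 →J1
b1 →J2
b2 →J2
b3 →I1

β1 →J2  (source Se1 imposes e)
β2 →J2  (Se2: effort source, stroke at far end)
β0 →J1  (J2 needs exactly one f-in)
β3 →I1  (closing 1-jn rule on J1)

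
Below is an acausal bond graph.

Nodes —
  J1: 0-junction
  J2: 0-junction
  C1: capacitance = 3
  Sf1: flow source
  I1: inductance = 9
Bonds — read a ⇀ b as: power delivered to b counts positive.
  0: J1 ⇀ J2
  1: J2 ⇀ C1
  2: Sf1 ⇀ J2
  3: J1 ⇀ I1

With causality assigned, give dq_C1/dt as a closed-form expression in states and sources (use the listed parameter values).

dq_C1/dt = F_Sf1 - p_I1/9

bond 2 stroke at Sf1  (source Sf1 imposes f)
bond 1 stroke at J2  (prefer integral on C1)
bond 0 stroke at J1  (0-jn J2 has e-setter on 1)
bond 3 stroke at I1  (0-jn J1 has e-setter on 0)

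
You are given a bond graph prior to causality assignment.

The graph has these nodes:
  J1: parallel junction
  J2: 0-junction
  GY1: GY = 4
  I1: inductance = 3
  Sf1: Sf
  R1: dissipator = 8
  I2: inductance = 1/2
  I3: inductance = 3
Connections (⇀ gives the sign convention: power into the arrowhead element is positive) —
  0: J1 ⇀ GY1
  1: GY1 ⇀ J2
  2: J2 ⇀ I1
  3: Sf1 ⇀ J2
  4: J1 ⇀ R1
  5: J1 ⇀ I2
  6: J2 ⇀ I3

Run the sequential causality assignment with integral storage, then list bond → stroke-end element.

bond 0 |J1
bond 1 |J2
bond 2 |I1
bond 3 |Sf1
bond 4 |R1
bond 5 |I2
bond 6 |I3

β3 |Sf1  (Sf1: flow source, stroke at near end)
β2 |I1  (I1 outputs flow p/I1)
β5 |I2  (I2: I, integral causality)
β6 |I3  (I3: I, integral causality)
β1 |J2  (J2 needs exactly one e-in)
β0 |J1  (through GY1, causality inverts; strokes same side of GY1)
β4 |R1  (J1: bond 0 brought effort, rest push out)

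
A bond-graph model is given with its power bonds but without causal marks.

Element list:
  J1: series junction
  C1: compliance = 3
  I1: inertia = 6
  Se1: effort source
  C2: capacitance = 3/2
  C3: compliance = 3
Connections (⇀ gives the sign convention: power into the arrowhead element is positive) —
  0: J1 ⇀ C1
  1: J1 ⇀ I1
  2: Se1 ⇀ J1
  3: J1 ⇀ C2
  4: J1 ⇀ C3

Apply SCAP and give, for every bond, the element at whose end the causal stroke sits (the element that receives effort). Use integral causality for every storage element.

#0 →J1
#1 →I1
#2 →J1
#3 →J1
#4 →J1

β2 →J1  (Se1 (Se) sets effort on bond)
β0 →J1  (C1 outputs effort q/C1)
β1 →I1  (I1 integral (f out))
β3 →J1  (1-jn J1 has f-setter on 1)
β4 →J1  (J1: bond 1 brought flow, rest push out)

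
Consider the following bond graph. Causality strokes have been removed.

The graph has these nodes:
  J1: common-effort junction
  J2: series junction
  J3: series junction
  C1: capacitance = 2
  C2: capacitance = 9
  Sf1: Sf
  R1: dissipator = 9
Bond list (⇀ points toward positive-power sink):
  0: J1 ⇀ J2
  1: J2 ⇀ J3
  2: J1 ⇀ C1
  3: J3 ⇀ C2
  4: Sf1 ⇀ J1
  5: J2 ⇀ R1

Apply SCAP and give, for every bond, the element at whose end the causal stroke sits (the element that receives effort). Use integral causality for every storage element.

bond 0 stroke→J2
bond 1 stroke→J2
bond 2 stroke→J1
bond 3 stroke→J3
bond 4 stroke→Sf1
bond 5 stroke→R1

b4 |Sf1  (Sf1 fixes flow; stroke at Sf1)
b2 |J1  (C1: C, integral causality)
b0 |J2  (J1: bond 2 brought effort, rest push out)
b3 |J3  (C2 outputs effort q/C2)
b1 |J2  (J3: last free bond brings flow in)
b5 |R1  (J2 needs exactly one f-in)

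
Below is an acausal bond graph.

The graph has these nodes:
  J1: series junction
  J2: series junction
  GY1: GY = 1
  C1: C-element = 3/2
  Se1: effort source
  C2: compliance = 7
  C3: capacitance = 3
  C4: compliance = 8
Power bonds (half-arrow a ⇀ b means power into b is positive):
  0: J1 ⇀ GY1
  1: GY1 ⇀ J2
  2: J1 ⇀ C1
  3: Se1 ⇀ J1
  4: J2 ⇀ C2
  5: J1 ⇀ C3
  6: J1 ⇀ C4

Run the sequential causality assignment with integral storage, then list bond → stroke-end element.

β3 stroke at J1  (Se1 fixes effort; stroke away)
β2 stroke at J1  (C1 integral (e out))
β4 stroke at J2  (C2: C, integral causality)
β1 stroke at GY1  (J2 needs exactly one f-in)
β0 stroke at GY1  (through GY1, causality inverts; strokes same side of GY1)
β5 stroke at J1  (1-jn J1 has f-setter on 0)
β6 stroke at J1  (J1 flow already set via bond 0)

β0 |GY1
β1 |GY1
β2 |J1
β3 |J1
β4 |J2
β5 |J1
β6 |J1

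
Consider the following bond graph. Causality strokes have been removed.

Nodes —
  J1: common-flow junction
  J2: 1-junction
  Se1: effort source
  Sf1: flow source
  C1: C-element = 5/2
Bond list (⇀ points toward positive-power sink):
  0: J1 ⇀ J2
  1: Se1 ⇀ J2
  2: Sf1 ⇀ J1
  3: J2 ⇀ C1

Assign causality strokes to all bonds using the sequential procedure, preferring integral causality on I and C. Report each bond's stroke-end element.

β0 →J1
β1 →J2
β2 →Sf1
β3 →J2

β1 stroke→J2  (Se1: effort source, stroke at far end)
β2 stroke→Sf1  (Sf1 (Sf) sets flow on bond)
β0 stroke→J1  (J1: bond 2 brought flow, rest push out)
β3 stroke→J2  (1-jn J2 has f-setter on 0)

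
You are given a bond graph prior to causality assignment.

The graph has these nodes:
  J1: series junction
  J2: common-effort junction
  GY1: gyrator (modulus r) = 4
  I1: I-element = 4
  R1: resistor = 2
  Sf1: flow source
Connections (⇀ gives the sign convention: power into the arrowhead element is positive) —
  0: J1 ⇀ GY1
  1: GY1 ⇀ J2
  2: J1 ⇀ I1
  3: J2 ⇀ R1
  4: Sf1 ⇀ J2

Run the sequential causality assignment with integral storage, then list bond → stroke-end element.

β4 stroke at Sf1  (Sf1 (Sf) sets flow on bond)
β2 stroke at I1  (I1 outputs flow p/I1)
β0 stroke at J1  (common-f at J1 fixed by 2)
β1 stroke at J2  (through GY1, causality inverts; strokes same side of GY1)
β3 stroke at R1  (J2: bond 1 brought effort, rest push out)

#0 |J1
#1 |J2
#2 |I1
#3 |R1
#4 |Sf1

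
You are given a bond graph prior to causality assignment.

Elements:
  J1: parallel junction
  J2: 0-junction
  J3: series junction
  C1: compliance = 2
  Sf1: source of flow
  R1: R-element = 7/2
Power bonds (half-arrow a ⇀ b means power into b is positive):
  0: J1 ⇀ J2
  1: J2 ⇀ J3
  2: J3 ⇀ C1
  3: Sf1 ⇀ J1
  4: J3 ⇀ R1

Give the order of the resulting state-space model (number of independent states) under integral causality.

#3 |Sf1  (Sf1 (Sf) sets flow on bond)
#0 |J1  (J1: last free bond brings effort in)
#1 |J2  (only one effort-in slot at J2)
#2 |J3  (common-f at J3 fixed by 1)
#4 |J3  (J3: bond 1 brought flow, rest push out)

1  (C1 all integral)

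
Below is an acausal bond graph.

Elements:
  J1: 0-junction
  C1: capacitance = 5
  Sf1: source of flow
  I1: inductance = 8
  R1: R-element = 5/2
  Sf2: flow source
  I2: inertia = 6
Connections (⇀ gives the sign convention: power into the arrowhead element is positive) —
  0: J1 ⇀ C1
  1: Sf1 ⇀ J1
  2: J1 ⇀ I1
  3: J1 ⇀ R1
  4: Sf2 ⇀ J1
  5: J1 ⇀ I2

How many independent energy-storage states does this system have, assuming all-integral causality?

#1 stroke→Sf1  (Sf1: flow source, stroke at near end)
#4 stroke→Sf2  (Sf2 (Sf) sets flow on bond)
#0 stroke→J1  (prefer integral on C1)
#2 stroke→I1  (0-jn J1 has e-setter on 0)
#3 stroke→R1  (J1: bond 0 brought effort, rest push out)
#5 stroke→I2  (common-e at J1 fixed by 0)

3  (C1, I1, I2 all integral)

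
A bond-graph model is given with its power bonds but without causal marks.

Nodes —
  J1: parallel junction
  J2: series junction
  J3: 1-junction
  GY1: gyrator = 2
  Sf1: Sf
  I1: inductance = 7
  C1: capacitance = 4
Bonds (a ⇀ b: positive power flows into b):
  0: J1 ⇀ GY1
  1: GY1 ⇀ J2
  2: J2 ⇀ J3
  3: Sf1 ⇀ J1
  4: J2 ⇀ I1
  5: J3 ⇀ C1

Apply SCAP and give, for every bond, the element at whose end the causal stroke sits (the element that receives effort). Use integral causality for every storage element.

#3 stroke→Sf1  (source Sf1 imposes f)
#0 stroke→J1  (J1: last free bond brings effort in)
#1 stroke→J2  (GY GY1: same side as bond 0)
#4 stroke→I1  (I1 integral (f out))
#2 stroke→J2  (1-jn J2 has f-setter on 4)
#5 stroke→J3  (common-f at J3 fixed by 2)

bond 0 →J1
bond 1 →J2
bond 2 →J2
bond 3 →Sf1
bond 4 →I1
bond 5 →J3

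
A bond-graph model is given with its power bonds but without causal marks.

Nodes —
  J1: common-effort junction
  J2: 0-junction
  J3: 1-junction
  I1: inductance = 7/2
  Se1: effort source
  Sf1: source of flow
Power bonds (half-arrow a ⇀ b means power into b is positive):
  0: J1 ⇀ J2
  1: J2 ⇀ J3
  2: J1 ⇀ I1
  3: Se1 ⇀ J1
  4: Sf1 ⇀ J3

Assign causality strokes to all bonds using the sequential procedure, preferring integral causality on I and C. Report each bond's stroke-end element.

bond 0 stroke at J2
bond 1 stroke at J3
bond 2 stroke at I1
bond 3 stroke at J1
bond 4 stroke at Sf1

#3 →J1  (Se1 (Se) sets effort on bond)
#4 →Sf1  (Sf1 fixes flow; stroke at Sf1)
#0 →J2  (J1: bond 3 brought effort, rest push out)
#2 →I1  (J1: bond 3 brought effort, rest push out)
#1 →J3  (J2: bond 0 brought effort, rest push out)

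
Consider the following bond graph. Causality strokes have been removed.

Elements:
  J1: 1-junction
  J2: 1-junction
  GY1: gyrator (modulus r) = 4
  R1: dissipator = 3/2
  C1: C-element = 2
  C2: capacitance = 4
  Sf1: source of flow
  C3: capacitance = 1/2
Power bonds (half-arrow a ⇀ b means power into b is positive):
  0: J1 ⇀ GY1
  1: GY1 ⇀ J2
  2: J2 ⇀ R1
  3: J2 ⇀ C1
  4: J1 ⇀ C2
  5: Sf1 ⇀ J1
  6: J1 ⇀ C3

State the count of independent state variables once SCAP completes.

β5 stroke→Sf1  (Sf1: flow source, stroke at near end)
β0 stroke→J1  (common-f at J1 fixed by 5)
β4 stroke→J1  (1-jn J1 has f-setter on 5)
β6 stroke→J1  (common-f at J1 fixed by 5)
β1 stroke→J2  (GY1: gyrator matches bond 0)
β3 stroke→J2  (C1 outputs effort q/C1)
β2 stroke→R1  (only one flow-in slot at J2)

3  (C1, C2, C3 all integral)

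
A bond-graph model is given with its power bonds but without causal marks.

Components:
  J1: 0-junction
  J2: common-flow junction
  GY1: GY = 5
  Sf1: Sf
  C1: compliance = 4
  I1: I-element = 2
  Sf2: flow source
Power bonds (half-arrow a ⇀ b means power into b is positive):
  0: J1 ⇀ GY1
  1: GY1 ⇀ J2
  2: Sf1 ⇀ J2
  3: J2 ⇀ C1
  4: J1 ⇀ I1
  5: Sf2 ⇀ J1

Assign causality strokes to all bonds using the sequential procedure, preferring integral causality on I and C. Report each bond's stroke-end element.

β0 stroke→J1
β1 stroke→J2
β2 stroke→Sf1
β3 stroke→J2
β4 stroke→I1
β5 stroke→Sf2

bond 2 →Sf1  (Sf1: flow source, stroke at near end)
bond 5 →Sf2  (Sf2 fixes flow; stroke at Sf2)
bond 1 →J2  (common-f at J2 fixed by 2)
bond 3 →J2  (J2: bond 2 brought flow, rest push out)
bond 0 →J1  (through GY1, causality inverts; strokes same side of GY1)
bond 4 →I1  (common-e at J1 fixed by 0)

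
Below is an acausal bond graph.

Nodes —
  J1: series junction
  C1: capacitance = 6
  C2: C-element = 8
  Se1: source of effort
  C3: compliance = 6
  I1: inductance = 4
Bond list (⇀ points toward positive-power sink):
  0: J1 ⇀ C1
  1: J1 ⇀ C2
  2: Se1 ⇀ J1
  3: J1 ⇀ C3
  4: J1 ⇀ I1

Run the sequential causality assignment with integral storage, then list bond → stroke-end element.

β0 stroke at J1
β1 stroke at J1
β2 stroke at J1
β3 stroke at J1
β4 stroke at I1

bond 2 stroke at J1  (source Se1 imposes e)
bond 0 stroke at J1  (C1 outputs effort q/C1)
bond 1 stroke at J1  (prefer integral on C2)
bond 3 stroke at J1  (C3 outputs effort q/C3)
bond 4 stroke at I1  (only one flow-in slot at J1)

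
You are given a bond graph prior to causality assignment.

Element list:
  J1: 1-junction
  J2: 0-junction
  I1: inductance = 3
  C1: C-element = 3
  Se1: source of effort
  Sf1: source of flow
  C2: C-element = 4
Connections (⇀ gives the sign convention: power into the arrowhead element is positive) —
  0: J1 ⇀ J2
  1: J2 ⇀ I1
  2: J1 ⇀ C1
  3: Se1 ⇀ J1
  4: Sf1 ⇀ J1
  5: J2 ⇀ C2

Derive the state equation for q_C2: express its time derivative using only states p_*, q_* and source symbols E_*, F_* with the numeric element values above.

bond 3 |J1  (Se1 (Se) sets effort on bond)
bond 4 |Sf1  (source Sf1 imposes f)
bond 0 |J1  (J1 flow already set via bond 4)
bond 2 |J1  (1-jn J1 has f-setter on 4)
bond 1 |I1  (prefer integral on I1)
bond 5 |J2  (J2: last free bond brings effort in)

dq_C2/dt = F_Sf1 - p_I1/3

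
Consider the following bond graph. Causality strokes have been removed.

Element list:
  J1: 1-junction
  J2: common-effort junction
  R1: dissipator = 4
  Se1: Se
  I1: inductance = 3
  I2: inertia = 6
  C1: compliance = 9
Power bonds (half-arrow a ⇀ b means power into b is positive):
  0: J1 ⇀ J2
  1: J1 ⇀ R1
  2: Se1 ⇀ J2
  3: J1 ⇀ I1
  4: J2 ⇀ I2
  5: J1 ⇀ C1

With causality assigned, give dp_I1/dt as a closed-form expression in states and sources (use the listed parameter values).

dp_I1/dt = -E_Se1 - 4*p_I1/3 - q_C1/9

#2 stroke→J2  (Se1 (Se) sets effort on bond)
#0 stroke→J1  (J2: bond 2 brought effort, rest push out)
#4 stroke→I2  (J2: bond 2 brought effort, rest push out)
#3 stroke→I1  (prefer integral on I1)
#1 stroke→J1  (common-f at J1 fixed by 3)
#5 stroke→J1  (1-jn J1 has f-setter on 3)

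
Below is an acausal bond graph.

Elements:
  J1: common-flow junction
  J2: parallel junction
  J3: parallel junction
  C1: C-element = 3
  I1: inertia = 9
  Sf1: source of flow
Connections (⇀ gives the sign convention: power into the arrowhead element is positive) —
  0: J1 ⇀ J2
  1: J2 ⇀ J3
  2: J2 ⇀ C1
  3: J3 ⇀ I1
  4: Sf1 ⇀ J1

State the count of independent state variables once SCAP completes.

2  (C1, I1 all integral)

b4 stroke at Sf1  (Sf1 (Sf) sets flow on bond)
b0 stroke at J1  (J1: bond 4 brought flow, rest push out)
b2 stroke at J2  (C1: C, integral causality)
b1 stroke at J3  (0-jn J2 has e-setter on 2)
b3 stroke at I1  (common-e at J3 fixed by 1)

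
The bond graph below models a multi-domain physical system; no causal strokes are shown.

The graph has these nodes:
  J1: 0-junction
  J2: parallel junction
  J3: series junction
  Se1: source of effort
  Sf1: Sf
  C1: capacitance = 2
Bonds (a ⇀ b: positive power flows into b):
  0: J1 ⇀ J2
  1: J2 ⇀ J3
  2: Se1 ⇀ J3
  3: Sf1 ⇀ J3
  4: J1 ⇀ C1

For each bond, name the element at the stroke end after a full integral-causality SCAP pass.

b0 |J2
b1 |J3
b2 |J3
b3 |Sf1
b4 |J1

#2 stroke at J3  (Se1: effort source, stroke at far end)
#3 stroke at Sf1  (source Sf1 imposes f)
#1 stroke at J3  (common-f at J3 fixed by 3)
#0 stroke at J2  (closing 0-jn rule on J2)
#4 stroke at J1  (J1 needs exactly one e-in)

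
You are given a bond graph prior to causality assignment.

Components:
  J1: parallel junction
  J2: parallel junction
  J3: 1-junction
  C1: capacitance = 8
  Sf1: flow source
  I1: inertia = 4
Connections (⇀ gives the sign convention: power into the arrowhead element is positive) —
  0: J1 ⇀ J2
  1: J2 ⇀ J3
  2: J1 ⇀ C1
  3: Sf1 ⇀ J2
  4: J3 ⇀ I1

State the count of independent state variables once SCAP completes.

2  (C1, I1 all integral)

#3 →Sf1  (Sf1 fixes flow; stroke at Sf1)
#2 →J1  (prefer integral on C1)
#0 →J2  (J1: bond 2 brought effort, rest push out)
#1 →J3  (J2 effort already set via bond 0)
#4 →I1  (J3: last free bond brings flow in)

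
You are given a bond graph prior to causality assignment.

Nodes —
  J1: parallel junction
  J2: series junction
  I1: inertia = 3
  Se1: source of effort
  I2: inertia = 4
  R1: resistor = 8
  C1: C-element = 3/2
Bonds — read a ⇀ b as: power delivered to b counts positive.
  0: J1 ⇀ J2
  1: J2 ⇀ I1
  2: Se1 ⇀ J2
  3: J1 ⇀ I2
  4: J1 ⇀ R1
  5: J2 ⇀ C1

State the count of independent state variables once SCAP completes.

3  (C1, I1, I2 all integral)

#2 stroke at J2  (Se1 (Se) sets effort on bond)
#1 stroke at I1  (prefer integral on I1)
#0 stroke at J2  (common-f at J2 fixed by 1)
#5 stroke at J2  (J2 flow already set via bond 1)
#3 stroke at I2  (I2 integral (f out))
#4 stroke at J1  (only one effort-in slot at J1)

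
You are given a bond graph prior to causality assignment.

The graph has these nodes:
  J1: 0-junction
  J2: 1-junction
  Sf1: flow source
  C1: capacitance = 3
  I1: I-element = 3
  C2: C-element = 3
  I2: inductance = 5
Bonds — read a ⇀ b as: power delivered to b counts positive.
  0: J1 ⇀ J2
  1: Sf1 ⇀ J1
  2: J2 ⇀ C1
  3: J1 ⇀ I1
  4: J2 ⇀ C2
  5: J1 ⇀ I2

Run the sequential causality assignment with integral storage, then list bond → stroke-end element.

bond 1 →Sf1  (source Sf1 imposes f)
bond 2 →J2  (prefer integral on C1)
bond 3 →I1  (I1 outputs flow p/I1)
bond 4 →J2  (prefer integral on C2)
bond 0 →J1  (only one flow-in slot at J2)
bond 5 →I2  (0-jn J1 has e-setter on 0)

#0 stroke→J1
#1 stroke→Sf1
#2 stroke→J2
#3 stroke→I1
#4 stroke→J2
#5 stroke→I2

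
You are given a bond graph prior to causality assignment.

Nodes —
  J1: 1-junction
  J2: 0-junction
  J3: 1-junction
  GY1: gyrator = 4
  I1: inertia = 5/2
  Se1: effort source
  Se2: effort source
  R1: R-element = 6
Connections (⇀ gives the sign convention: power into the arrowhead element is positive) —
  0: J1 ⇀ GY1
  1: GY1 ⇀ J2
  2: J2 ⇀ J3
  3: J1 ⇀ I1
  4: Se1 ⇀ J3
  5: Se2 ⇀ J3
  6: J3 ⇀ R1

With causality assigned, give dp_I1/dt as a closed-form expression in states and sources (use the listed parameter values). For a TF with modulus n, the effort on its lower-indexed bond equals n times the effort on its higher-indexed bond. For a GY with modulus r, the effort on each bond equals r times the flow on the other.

dp_I1/dt = -2*E_Se1/3 - 2*E_Se2/3 - 16*p_I1/15

b4 stroke at J3  (source Se1 imposes e)
b5 stroke at J3  (source Se2 imposes e)
b3 stroke at I1  (prefer integral on I1)
b0 stroke at J1  (J1: bond 3 brought flow, rest push out)
b1 stroke at J2  (GY1: gyrator matches bond 0)
b2 stroke at J3  (common-e at J2 fixed by 1)
b6 stroke at R1  (only one flow-in slot at J3)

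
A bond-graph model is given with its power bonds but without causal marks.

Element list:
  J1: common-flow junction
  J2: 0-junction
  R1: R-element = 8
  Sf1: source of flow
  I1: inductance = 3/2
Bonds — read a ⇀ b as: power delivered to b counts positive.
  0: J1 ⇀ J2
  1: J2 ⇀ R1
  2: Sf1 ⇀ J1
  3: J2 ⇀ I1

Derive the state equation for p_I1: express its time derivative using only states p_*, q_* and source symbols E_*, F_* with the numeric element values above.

dp_I1/dt = 8*F_Sf1 - 16*p_I1/3

β2 |Sf1  (Sf1 fixes flow; stroke at Sf1)
β0 |J1  (J1 flow already set via bond 2)
β3 |I1  (I1: I, integral causality)
β1 |J2  (only one effort-in slot at J2)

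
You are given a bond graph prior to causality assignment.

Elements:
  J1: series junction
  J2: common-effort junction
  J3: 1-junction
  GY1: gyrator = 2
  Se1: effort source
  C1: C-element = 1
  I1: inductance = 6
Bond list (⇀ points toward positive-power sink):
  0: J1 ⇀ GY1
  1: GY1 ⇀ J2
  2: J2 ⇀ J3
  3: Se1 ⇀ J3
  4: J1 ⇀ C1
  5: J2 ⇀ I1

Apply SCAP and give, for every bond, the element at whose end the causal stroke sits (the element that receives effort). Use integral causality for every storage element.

bond 0 →GY1
bond 1 →GY1
bond 2 →J2
bond 3 →J3
bond 4 →J1
bond 5 →I1

bond 3 stroke→J3  (Se1: effort source, stroke at far end)
bond 2 stroke→J2  (J3 needs exactly one f-in)
bond 1 stroke→GY1  (common-e at J2 fixed by 2)
bond 5 stroke→I1  (common-e at J2 fixed by 2)
bond 0 stroke→GY1  (GY1 both-in/both-out from 1)
bond 4 stroke→J1  (common-f at J1 fixed by 0)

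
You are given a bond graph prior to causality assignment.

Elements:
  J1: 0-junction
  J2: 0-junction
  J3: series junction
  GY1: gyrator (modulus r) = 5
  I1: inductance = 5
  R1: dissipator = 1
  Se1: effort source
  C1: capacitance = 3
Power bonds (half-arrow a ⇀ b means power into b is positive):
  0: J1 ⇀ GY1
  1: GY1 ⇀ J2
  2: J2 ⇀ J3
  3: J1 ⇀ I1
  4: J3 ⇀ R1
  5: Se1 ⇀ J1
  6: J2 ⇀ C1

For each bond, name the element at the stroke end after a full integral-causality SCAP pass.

#0 |GY1
#1 |GY1
#2 |J3
#3 |I1
#4 |R1
#5 |J1
#6 |J2

β5 →J1  (Se1 (Se) sets effort on bond)
β0 →GY1  (common-e at J1 fixed by 5)
β3 →I1  (common-e at J1 fixed by 5)
β1 →GY1  (through GY1, causality inverts; strokes same side of GY1)
β6 →J2  (C1: C, integral causality)
β2 →J3  (J2 effort already set via bond 6)
β4 →R1  (only one flow-in slot at J3)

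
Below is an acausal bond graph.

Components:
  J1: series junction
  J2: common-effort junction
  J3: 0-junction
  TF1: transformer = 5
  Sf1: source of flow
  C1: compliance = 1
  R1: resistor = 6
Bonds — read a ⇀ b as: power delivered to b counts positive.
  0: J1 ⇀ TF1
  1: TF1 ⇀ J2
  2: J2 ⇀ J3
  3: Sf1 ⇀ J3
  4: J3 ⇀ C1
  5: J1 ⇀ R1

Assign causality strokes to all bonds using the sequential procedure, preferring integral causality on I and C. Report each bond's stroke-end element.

β3 stroke at Sf1  (source Sf1 imposes f)
β4 stroke at J3  (C1: C, integral causality)
β2 stroke at J2  (J3: bond 4 brought effort, rest push out)
β1 stroke at TF1  (J2 effort already set via bond 2)
β0 stroke at J1  (TF1 one-in-one-out from 1)
β5 stroke at R1  (J1: last free bond brings flow in)

β0 stroke at J1
β1 stroke at TF1
β2 stroke at J2
β3 stroke at Sf1
β4 stroke at J3
β5 stroke at R1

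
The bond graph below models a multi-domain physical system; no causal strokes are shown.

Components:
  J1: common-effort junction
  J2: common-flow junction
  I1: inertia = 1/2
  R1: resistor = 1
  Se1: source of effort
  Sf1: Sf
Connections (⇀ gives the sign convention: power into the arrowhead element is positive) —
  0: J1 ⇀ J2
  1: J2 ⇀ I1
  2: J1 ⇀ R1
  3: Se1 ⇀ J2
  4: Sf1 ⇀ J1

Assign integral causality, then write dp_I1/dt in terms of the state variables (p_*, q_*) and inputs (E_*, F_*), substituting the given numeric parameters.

dp_I1/dt = E_Se1 + F_Sf1 - 2*p_I1

b3 |J2  (Se1 (Se) sets effort on bond)
b4 |Sf1  (Sf1: flow source, stroke at near end)
b1 |I1  (prefer integral on I1)
b0 |J2  (J2 flow already set via bond 1)
b2 |J1  (J1: last free bond brings effort in)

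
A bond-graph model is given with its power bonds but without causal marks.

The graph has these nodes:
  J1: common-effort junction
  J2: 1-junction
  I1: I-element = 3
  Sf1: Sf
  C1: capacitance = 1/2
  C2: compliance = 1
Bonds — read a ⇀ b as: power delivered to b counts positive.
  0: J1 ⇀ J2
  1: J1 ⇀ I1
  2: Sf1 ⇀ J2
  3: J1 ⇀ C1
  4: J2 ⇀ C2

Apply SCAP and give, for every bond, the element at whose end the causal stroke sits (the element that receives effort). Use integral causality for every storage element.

#2 stroke→Sf1  (Sf1 (Sf) sets flow on bond)
#0 stroke→J2  (J2: bond 2 brought flow, rest push out)
#4 stroke→J2  (common-f at J2 fixed by 2)
#1 stroke→I1  (I1: I, integral causality)
#3 stroke→J1  (J1: last free bond brings effort in)

β0 stroke→J2
β1 stroke→I1
β2 stroke→Sf1
β3 stroke→J1
β4 stroke→J2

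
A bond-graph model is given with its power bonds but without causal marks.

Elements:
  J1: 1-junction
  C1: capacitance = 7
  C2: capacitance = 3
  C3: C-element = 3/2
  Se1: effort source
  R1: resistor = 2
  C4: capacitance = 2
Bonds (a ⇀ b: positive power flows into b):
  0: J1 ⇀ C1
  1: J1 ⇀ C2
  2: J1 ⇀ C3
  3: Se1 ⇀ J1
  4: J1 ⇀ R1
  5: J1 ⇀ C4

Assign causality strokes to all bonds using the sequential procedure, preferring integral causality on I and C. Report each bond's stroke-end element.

b3 |J1  (source Se1 imposes e)
b0 |J1  (C1: C, integral causality)
b1 |J1  (C2 outputs effort q/C2)
b2 |J1  (C3 outputs effort q/C3)
b5 |J1  (prefer integral on C4)
b4 |R1  (J1: last free bond brings flow in)

b0 |J1
b1 |J1
b2 |J1
b3 |J1
b4 |R1
b5 |J1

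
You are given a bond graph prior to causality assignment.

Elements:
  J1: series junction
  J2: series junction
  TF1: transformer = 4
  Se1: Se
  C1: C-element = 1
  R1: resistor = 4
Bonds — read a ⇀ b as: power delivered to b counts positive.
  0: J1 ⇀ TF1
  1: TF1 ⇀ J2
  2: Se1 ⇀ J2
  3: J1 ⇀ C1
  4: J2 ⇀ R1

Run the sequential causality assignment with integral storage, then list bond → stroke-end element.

#0 |TF1
#1 |J2
#2 |J2
#3 |J1
#4 |R1

β2 stroke→J2  (Se1 (Se) sets effort on bond)
β3 stroke→J1  (C1 integral (e out))
β0 stroke→TF1  (only one flow-in slot at J1)
β1 stroke→J2  (through TF1, causality passes straight; one stroke at TF1)
β4 stroke→R1  (J2: last free bond brings flow in)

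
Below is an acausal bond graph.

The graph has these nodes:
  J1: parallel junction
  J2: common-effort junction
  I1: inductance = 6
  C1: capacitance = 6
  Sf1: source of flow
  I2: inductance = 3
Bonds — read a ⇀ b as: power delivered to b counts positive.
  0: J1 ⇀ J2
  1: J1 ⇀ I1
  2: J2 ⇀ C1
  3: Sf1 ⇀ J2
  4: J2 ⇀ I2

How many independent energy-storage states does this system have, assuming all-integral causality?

3  (C1, I1, I2 all integral)

#3 stroke at Sf1  (Sf1 fixes flow; stroke at Sf1)
#1 stroke at I1  (I1 integral (f out))
#0 stroke at J1  (J1 needs exactly one e-in)
#2 stroke at J2  (prefer integral on C1)
#4 stroke at I2  (0-jn J2 has e-setter on 2)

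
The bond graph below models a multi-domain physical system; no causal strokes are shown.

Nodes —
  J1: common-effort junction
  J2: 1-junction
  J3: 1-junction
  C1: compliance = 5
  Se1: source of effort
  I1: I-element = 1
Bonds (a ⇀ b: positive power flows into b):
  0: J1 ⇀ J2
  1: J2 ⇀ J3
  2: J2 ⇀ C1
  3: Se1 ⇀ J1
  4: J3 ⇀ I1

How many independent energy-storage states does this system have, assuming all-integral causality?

bond 3 |J1  (Se1: effort source, stroke at far end)
bond 0 |J2  (0-jn J1 has e-setter on 3)
bond 2 |J2  (C1 outputs effort q/C1)
bond 1 |J3  (only one flow-in slot at J2)
bond 4 |I1  (closing 1-jn rule on J3)

2  (C1, I1 all integral)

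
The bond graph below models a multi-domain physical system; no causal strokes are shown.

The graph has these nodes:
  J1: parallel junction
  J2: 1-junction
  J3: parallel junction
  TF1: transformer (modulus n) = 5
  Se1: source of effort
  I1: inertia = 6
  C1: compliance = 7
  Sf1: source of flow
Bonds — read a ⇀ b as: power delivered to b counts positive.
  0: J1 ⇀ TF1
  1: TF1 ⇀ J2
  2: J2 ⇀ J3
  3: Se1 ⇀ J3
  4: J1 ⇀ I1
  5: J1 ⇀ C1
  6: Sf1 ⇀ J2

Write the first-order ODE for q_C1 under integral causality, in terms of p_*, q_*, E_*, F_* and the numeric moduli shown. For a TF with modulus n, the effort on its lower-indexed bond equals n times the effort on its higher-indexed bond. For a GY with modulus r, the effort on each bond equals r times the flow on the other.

dq_C1/dt = -F_Sf1/5 - p_I1/6

β3 stroke at J3  (Se1 fixes effort; stroke away)
β6 stroke at Sf1  (Sf1: flow source, stroke at near end)
β1 stroke at J2  (common-f at J2 fixed by 6)
β2 stroke at J2  (common-f at J2 fixed by 6)
β0 stroke at TF1  (TF1: transformer flips bond 1)
β4 stroke at I1  (I1 outputs flow p/I1)
β5 stroke at J1  (only one effort-in slot at J1)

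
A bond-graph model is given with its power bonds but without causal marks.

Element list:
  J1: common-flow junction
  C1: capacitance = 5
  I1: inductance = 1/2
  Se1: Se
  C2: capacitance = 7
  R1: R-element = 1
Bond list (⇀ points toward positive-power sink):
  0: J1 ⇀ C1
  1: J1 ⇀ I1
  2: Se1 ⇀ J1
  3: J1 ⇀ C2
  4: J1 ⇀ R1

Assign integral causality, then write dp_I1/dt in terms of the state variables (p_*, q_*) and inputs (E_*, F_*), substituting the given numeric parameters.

dp_I1/dt = E_Se1 - 2*p_I1 - q_C1/5 - q_C2/7

bond 2 |J1  (Se1 (Se) sets effort on bond)
bond 0 |J1  (prefer integral on C1)
bond 1 |I1  (I1: I, integral causality)
bond 3 |J1  (1-jn J1 has f-setter on 1)
bond 4 |J1  (J1 flow already set via bond 1)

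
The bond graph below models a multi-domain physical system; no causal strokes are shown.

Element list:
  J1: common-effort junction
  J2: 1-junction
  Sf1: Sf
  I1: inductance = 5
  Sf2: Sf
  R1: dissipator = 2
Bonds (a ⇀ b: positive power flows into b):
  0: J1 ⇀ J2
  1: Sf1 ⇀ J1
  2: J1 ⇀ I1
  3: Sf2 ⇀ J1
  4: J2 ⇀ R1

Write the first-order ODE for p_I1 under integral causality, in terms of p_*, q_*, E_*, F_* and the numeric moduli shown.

dp_I1/dt = 2*F_Sf1 + 2*F_Sf2 - 2*p_I1/5

b1 →Sf1  (Sf1 fixes flow; stroke at Sf1)
b3 →Sf2  (source Sf2 imposes f)
b2 →I1  (prefer integral on I1)
b0 →J1  (J1 needs exactly one e-in)
b4 →J2  (1-jn J2 has f-setter on 0)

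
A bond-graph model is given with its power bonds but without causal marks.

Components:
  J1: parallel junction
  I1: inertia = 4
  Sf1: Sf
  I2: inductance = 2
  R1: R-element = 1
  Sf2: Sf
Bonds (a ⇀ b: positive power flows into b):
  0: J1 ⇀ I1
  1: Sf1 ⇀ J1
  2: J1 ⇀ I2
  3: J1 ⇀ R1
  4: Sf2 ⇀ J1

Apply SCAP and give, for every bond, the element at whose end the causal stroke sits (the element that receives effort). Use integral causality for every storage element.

b1 stroke→Sf1  (Sf1: flow source, stroke at near end)
b4 stroke→Sf2  (Sf2 fixes flow; stroke at Sf2)
b0 stroke→I1  (prefer integral on I1)
b2 stroke→I2  (I2 outputs flow p/I2)
b3 stroke→J1  (closing 0-jn rule on J1)

#0 |I1
#1 |Sf1
#2 |I2
#3 |J1
#4 |Sf2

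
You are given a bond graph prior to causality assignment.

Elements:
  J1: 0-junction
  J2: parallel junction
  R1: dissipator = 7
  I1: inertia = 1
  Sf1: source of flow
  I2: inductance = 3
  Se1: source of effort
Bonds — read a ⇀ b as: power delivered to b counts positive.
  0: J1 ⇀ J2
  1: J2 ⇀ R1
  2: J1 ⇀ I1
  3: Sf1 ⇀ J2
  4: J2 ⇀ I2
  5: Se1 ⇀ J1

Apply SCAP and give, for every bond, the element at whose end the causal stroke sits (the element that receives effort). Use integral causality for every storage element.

β0 stroke→J2
β1 stroke→R1
β2 stroke→I1
β3 stroke→Sf1
β4 stroke→I2
β5 stroke→J1

#3 stroke→Sf1  (Sf1 (Sf) sets flow on bond)
#5 stroke→J1  (Se1: effort source, stroke at far end)
#0 stroke→J2  (J1: bond 5 brought effort, rest push out)
#2 stroke→I1  (J1 effort already set via bond 5)
#1 stroke→R1  (0-jn J2 has e-setter on 0)
#4 stroke→I2  (J2 effort already set via bond 0)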